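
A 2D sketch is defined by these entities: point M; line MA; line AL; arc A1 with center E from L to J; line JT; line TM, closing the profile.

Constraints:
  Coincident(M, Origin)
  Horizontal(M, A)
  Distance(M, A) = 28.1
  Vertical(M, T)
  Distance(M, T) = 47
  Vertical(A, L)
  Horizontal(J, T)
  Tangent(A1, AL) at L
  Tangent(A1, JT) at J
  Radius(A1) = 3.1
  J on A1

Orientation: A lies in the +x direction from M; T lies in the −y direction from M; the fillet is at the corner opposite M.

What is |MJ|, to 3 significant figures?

53.2

M is at the origin; M and A share the same y with |MA| = 28.1 and A on the +x side, so A = (28.1, 0.00). MT is vertical with |MT| = 47.0 and T on the −y side, so T = (0.00, -47.0). The virtual corner opposite M is at (28.1, -47.0). Since A1 is tangent to AL there, EL ⟂ AL and tangency of A1 to JT means the radius EJ is perpendicular to JT, with radius 3.1, so the center E sits 3.1 in from both sides at E = (25.0, -43.9). That places the tangent points at L = (28.1, -43.9) on AL and J = (25.0, -47.0) on JT. Then |MJ| = |J − M| = 53.2.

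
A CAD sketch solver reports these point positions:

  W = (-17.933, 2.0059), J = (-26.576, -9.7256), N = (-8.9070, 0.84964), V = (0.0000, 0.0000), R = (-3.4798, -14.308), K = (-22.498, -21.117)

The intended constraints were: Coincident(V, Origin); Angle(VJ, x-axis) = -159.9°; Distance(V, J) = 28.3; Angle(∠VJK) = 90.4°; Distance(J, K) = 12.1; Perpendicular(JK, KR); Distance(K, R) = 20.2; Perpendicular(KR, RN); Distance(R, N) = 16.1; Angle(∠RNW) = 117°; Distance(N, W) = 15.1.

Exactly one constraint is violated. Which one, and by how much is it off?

Distance(N, W) = 15.1 — off by 6.00.

V = (0.00, 0.00) ✓; VJ at -159.9° ✓; |VJ| = 28.30 ✓; ∠VJK = 90.40° ✓; |JK| = 12.10 ✓; ∠(JK, KR) = 90.00° ✓; |KR| = 20.20 ✓; ∠(KR, RN) = 90.00° ✓; |RN| = 16.10 ✓; ∠RNW = 117.0° ✓; |NW| = 9.100 ✗.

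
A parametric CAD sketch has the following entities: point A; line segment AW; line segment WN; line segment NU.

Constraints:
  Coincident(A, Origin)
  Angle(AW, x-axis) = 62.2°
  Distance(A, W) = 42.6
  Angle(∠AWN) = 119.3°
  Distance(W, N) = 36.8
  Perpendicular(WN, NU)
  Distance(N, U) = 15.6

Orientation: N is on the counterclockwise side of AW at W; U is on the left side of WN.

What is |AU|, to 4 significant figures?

61.54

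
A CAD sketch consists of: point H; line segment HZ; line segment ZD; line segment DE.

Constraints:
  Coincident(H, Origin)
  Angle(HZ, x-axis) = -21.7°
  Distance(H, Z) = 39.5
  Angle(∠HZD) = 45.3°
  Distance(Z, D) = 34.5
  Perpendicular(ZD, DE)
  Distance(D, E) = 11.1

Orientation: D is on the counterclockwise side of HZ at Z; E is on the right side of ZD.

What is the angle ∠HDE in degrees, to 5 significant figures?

166.55°

H is at the origin; HZ runs at -21.7° with length 39.5, so Z = 39.5·(cos -21.7°, sin -21.7°) = (36.701, -14.605). ∠HZD = 45.3°, so ZD runs at -21.7° + (180° − 45.3°) = 113.00° from the x-axis; with |ZD| = 34.5, D = Z + 34.5·(cos 113.00°, sin 113.00°) = (23.221, 17.152). The perpendicularity gives DE at right angles to ZD; with |DE| = 11.1 on the right of ZD, E = D + 11.1·(0.92050, 0.39073) = (33.438, 21.490). Then cos ∠HDE = DH·DE / (|DH||DE|), giving 166.55°.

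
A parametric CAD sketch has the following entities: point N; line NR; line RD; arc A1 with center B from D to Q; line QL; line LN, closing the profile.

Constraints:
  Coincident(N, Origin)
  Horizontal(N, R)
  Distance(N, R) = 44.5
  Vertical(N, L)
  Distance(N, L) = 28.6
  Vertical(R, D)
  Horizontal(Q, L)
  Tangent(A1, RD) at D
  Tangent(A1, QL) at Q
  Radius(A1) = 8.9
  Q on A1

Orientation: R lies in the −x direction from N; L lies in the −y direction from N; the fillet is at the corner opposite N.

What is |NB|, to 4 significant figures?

40.69

N is at the origin; N and R share the same y with |NR| = 44.5 and R on the −x side, so R = (-44.50, 0.000). N and L share the same x with |NL| = 28.6 and L on the −y side, so L = (0.000, -28.60). The virtual corner opposite N is at (-44.50, -28.60). Tangency of A1 to RD means the radius BD is perpendicular to RD and since A1 is tangent to QL there, BQ ⟂ QL, with radius 8.9, so the center B sits 8.9 in from both sides at B = (-35.60, -19.70). Then |NB| = |B − N| = 40.69.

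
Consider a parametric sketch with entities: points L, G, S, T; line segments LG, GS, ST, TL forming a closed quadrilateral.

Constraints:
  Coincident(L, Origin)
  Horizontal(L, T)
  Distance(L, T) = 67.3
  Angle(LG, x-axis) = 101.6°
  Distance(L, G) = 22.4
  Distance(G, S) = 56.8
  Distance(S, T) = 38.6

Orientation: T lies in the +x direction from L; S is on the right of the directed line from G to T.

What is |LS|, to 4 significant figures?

39.40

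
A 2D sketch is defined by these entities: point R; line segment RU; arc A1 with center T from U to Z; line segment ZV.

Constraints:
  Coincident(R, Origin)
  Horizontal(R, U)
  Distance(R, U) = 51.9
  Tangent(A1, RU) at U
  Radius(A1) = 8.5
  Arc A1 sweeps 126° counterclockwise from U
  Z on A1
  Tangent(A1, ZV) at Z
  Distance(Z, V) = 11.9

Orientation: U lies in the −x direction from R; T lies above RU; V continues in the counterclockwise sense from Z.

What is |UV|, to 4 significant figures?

23.12

R is at the origin; RU is horizontal with |RU| = 51.9 and U on the −x side, so U = (-51.90, 0.000). Tangency of A1 to RU means the radius TU is perpendicular to RU, so T = U + (0, 8.5) = (-51.90, 8.500). On A1, U sits at bearing -90° from T; a 126° counterclockwise sweep puts Z at bearing 36°, so Z = T + 8.5·(cos 36°, sin 36°) = (-45.02, 13.50). A1 meets ZV tangentially, so TZ is at right angles to ZV, so ZV runs along (−sin 36°, cos 36°); with |ZV| = 11.9, V = (-52.02, 23.12). Then |UV| = |V − U| = 23.12.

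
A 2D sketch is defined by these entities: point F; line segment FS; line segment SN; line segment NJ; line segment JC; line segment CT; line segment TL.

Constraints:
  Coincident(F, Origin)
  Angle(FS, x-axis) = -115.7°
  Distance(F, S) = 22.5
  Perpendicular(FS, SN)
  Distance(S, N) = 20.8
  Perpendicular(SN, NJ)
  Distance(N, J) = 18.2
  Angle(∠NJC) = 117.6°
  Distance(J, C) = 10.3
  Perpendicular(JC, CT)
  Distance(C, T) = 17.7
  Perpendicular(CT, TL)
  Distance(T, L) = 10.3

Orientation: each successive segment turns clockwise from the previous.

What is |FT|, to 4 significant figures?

15.60

F is at the origin; FS runs at -115.7° with length 22.5, so S = (-9.757, -20.27). FS ⟂ SN, so SN runs at 154.3°; with |SN| = 20.8, N = (-28.50, -11.25). The perpendicularity gives NJ at right angles to SN, so NJ runs at 64.30°; with |NJ| = 18.2, J = (-20.61, 5.145). ∠NJC = 117.6° gives JC at 1.900° from the x-axis; with |JC| = 10.3, C = (-10.31, 5.487). The perpendicularity gives CT at right angles to JC, so CT runs at -88.10°; with |CT| = 17.7, T = (-9.726, -12.20). Then |FT| = |T − F| = 15.60.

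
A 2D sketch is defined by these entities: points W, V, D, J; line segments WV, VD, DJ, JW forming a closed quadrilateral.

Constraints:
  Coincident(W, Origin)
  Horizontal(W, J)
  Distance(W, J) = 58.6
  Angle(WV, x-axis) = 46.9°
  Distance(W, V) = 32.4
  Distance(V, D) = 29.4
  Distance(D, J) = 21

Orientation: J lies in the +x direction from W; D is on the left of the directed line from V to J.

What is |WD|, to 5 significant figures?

54.914

W is at the origin; WJ is horizontal with |WJ| = 58.6 and J in +x, so J = (58.6, 0). WV runs at 46.9° with |WV| = 32.4, so V = (22.138, 23.657). D is determined by |VD| = 29.4 and |DJ| = 21.0 together: it lies at the intersection of circle(V, 29.4) and circle(J, 21.0). With |VJ| = 43.464, the foot of the radical line on VJ is 26.602 from V and the perpendicular offset is √(29.4² − 26.602²) = 12.517. Taking the left-of-VJ solution: D = (51.268, 19.678).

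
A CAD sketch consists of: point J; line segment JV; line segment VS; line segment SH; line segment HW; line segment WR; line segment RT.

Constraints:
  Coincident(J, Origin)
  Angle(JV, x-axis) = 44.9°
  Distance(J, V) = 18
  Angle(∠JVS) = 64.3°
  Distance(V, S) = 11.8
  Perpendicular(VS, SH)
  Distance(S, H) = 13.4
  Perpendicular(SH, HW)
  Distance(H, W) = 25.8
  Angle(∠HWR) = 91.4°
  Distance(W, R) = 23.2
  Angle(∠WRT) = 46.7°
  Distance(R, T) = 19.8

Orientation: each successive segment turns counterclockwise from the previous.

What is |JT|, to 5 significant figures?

14.895

J is at the origin; JV runs at 44.9° with length 18.0, so V = (12.750, 12.706). ∠JVS = 64.3° gives VS at 160.60° from the x-axis; with |VS| = 11.8, S = (1.6201, 16.625). VS ⟂ SH, so SH runs at -109.40°; with |SH| = 13.4, H = (-2.8309, 3.9860). SH ⟂ HW, so HW runs at -19.400°; with |HW| = 25.8, W = (21.504, -4.5838). ∠HWR = 91.4° gives WR at 69.200° from the x-axis; with |WR| = 23.2, R = (29.743, 17.104). ∠WRT = 46.7° gives RT at -157.50° from the x-axis; with |RT| = 19.8, T = (11.450, 9.5271). Then |JT| = |T − J| = 14.895.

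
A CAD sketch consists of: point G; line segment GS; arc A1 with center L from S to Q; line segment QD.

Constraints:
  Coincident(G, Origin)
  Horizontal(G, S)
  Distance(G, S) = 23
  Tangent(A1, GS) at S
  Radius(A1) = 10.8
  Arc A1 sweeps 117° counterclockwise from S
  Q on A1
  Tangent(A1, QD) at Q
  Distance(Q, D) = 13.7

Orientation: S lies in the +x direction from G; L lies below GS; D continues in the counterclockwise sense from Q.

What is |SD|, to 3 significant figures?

28.1

On A1, S sits at bearing 90° from L; a 117° counterclockwise sweep puts Q at bearing 207°, so Q = L + 10.8·(cos 207°, sin 207°) = (13.4, -15.7). A1 meets QD tangentially, so LQ is at right angles to QD, so QD runs along (−sin 207°, cos 207°); with |QD| = 13.7, D = (19.6, -27.9). Then |SD| = |D − S| = 28.1.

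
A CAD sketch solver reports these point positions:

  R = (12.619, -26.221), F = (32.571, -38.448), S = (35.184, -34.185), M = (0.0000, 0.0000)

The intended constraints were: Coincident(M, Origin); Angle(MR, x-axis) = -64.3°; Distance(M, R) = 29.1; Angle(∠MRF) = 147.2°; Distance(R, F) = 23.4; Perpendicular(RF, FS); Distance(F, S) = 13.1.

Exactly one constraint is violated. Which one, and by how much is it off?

Distance(F, S) = 13.1 — off by 8.10.

M = (0.00, 0.00) ✓; MR at -64.30° ✓; |MR| = 29.10 ✓; ∠MRF = 147.2° ✓; |RF| = 23.40 ✓; ∠(RF, FS) = 89.99° ✓; |FS| = 5.000 ✗.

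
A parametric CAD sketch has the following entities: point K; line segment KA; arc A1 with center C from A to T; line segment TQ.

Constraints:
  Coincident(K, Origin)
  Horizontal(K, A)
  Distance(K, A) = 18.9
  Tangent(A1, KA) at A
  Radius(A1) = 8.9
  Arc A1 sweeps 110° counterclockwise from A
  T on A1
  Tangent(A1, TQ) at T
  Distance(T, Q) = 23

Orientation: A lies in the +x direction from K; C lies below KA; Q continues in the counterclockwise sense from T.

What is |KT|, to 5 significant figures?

15.927

K is at the origin; K and A share the same y with |KA| = 18.9 and A on the +x side, so A = (18.900, 0.0000). A1 meets KA tangentially, so CA is at right angles to KA, so C = A + (0, -8.9) = (18.900, -8.9000). On A1, A sits at bearing 90° from C; a 110° counterclockwise sweep puts T at bearing 200°, so T = C + 8.9·(cos 200°, sin 200°) = (10.537, -11.944). Then |KT| = |T − K| = 15.927.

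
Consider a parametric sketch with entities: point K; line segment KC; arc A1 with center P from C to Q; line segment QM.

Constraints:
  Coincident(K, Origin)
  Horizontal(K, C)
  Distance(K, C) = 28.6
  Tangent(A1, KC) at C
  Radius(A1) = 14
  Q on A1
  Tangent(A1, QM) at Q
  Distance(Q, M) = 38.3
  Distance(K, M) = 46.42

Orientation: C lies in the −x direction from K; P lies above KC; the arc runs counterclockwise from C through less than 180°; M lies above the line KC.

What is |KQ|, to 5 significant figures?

18.114

K is at the origin; KC is horizontal with |KC| = 28.6 and C on the −x side, so C = (-28.600, 0.0000). The tangent condition forces PC to be normal to KC, so P = C + (0, 14) = (-28.600, 14.000). Since PQ ⟂ QM (tangency), |PM| = √(14.0² + 38.3²) = 40.779 regardless of where Q sits on A1. So M lies on both circle(K, 46.42) and circle(P, 40.779); the above-KC intersection is M = (-3.6749, 46.274). Q is the foot of the tangent from M: Q = (-15.255, 9.7670).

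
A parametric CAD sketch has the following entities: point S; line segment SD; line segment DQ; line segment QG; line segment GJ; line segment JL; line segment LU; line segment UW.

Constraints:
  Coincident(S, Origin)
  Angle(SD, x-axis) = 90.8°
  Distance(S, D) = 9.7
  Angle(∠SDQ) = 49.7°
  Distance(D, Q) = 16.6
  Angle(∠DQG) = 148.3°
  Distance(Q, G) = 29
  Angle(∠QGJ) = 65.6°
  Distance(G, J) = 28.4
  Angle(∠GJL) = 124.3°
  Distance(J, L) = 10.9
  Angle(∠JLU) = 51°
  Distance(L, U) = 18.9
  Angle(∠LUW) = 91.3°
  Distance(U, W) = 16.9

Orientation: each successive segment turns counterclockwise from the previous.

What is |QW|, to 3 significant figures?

36.1

∠JLU = 51.0° gives LU at -168° from the x-axis; with |LU| = 18.9, U = (-6.57, -19.6). ∠LUW = 91.3° gives UW at -79.4° from the x-axis; with |UW| = 16.9, W = (-3.46, -36.2). Then |QW| = |W − Q| = 36.1.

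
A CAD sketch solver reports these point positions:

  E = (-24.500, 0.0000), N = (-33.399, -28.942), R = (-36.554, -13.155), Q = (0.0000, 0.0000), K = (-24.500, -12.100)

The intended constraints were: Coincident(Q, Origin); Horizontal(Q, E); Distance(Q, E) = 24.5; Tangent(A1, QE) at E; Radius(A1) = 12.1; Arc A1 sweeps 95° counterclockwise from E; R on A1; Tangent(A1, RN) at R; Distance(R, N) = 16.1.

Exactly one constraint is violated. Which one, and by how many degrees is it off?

Tangent(A1, RN) at R — off by 6.30°.

Q = (0.00, 0.00) ✓; Q.y = 0.00, E.y = 0.00 ✓; |QE| = 24.50 ✓; ∠(KE, EQ) = 90.00° ✓; |KE| = 12.10 ✓; bearing(K→R) − bearing(K→E) = 95.00° ✓; |KR| = 12.10 ✓; ∠(KR, RN) = 83.70° ✗; |RN| = 16.10 ✓.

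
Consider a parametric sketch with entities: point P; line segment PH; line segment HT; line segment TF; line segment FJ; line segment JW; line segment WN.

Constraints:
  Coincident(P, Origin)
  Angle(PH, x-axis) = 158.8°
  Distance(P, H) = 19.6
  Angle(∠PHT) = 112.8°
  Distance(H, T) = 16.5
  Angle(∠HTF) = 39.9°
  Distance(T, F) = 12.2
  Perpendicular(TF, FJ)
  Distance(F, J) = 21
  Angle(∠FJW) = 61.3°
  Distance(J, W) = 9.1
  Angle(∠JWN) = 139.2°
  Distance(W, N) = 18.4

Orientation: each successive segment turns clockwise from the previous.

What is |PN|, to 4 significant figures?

32.38

P is at the origin; PH runs at 158.8° with length 19.6, so H = (-18.27, 7.088). ∠PHT = 112.8° gives HT at 91.60° from the x-axis; with |HT| = 16.5, T = (-18.73, 23.58). ∠HTF = 39.9° gives TF at -48.50° from the x-axis; with |TF| = 12.2, F = (-10.65, 14.44). The perpendicularity gives FJ at right angles to TF, so FJ runs at -138.5°; with |FJ| = 21.0, J = (-26.38, 0.5291). ∠FJW = 61.3° gives JW at 102.8° from the x-axis; with |JW| = 9.1, W = (-28.39, 9.403). ∠JWN = 139.2° gives WN at 62.00° from the x-axis; with |WN| = 18.4, N = (-19.76, 25.65). Then |PN| = |N − P| = 32.38.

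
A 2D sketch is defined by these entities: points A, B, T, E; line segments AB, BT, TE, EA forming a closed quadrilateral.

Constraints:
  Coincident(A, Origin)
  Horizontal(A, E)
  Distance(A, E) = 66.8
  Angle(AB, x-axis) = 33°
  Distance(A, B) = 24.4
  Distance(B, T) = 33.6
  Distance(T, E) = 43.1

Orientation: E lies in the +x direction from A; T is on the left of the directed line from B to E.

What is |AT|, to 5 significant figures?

57.716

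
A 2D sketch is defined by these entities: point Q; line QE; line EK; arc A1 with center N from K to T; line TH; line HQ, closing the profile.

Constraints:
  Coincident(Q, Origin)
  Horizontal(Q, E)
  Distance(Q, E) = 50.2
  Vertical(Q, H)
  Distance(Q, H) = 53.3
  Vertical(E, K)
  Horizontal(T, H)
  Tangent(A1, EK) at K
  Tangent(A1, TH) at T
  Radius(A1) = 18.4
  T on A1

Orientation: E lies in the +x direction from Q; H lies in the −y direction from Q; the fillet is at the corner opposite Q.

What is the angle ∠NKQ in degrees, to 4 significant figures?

34.81°

Q is at the origin; Q and E share the same y with |QE| = 50.2 and E on the +x side, so E = (50.20, 0.000). QH is vertical with |QH| = 53.3 and H on the −y side, so H = (0.000, -53.30). The virtual corner opposite Q is at (50.20, -53.30). A1 meets EK tangentially, so NK is at right angles to EK and the tangent condition forces NT to be normal to TH, with radius 18.4, so the center N sits 18.4 in from both sides at N = (31.80, -34.90). That places the tangent points at K = (50.20, -34.90) on EK and T = (31.80, -53.30) on TH. Then cos ∠NKQ = KN·KQ / (|KN||KQ|), giving 34.81°.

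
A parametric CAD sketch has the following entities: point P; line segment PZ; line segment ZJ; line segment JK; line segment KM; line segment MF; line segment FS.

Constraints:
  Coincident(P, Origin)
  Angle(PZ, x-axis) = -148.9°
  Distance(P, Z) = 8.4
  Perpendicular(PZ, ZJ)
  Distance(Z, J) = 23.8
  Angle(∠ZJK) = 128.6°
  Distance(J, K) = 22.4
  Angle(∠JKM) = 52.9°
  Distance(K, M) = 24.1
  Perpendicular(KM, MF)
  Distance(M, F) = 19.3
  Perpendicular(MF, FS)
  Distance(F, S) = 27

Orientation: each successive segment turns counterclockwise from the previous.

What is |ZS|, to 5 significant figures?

40.212

P is at the origin; PZ runs at -148.9° with length 8.4, so Z = (-7.1926, -4.3389). PZ ⟂ ZJ, so ZJ runs at -58.900°; with |ZJ| = 23.8, J = (5.1008, -24.718). ∠ZJK = 128.6° gives JK at -7.5000° from the x-axis; with |JK| = 22.4, K = (27.309, -27.642). ∠JKM = 52.9° gives KM at 119.60° from the x-axis; with |KM| = 24.1, M = (15.405, -6.6870). KM ⟂ MF, so MF runs at -150.40°; with |MF| = 19.3, F = (-1.3760, -16.220). The perpendicularity gives FS at right angles to MF, so FS runs at -60.400°; with |FS| = 27.0, S = (11.960, -39.696). Then |ZS| = |S − Z| = 40.212.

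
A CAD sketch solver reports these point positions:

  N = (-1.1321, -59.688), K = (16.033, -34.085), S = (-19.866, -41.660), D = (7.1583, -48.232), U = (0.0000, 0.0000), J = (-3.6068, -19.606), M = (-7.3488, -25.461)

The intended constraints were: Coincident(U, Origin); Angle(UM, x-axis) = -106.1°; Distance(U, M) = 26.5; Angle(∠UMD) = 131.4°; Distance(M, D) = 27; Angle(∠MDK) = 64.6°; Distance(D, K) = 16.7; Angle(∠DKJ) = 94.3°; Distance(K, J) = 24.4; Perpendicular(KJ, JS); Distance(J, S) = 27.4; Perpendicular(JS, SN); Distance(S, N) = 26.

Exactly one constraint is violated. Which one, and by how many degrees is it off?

Perpendicular(JS, SN) — off by 7.50°.

U = (0.00, 0.00) ✓; UM at -106.1° ✓; |UM| = 26.50 ✓; ∠UMD = 131.4° ✓; |MD| = 27.00 ✓; ∠MDK = 64.60° ✓; |DK| = 16.70 ✓; ∠DKJ = 94.30° ✓; |KJ| = 24.40 ✓; ∠(KJ, JS) = 90.00° ✓; |JS| = 27.40 ✓; ∠(JS, SN) = 82.50° ✗; |SN| = 26.00 ✓.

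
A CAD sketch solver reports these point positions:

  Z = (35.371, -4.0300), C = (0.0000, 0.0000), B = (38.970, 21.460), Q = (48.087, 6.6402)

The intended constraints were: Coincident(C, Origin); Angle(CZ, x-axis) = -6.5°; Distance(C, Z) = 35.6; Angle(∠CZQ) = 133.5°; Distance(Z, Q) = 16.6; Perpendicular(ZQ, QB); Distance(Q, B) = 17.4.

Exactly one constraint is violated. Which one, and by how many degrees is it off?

Perpendicular(ZQ, QB) — off by 8.40°.

C = (0.00, 0.00) ✓; CZ at -6.500° ✓; |CZ| = 35.60 ✓; ∠CZQ = 133.5° ✓; |ZQ| = 16.60 ✓; ∠(ZQ, QB) = 81.60° ✗; |QB| = 17.40 ✓.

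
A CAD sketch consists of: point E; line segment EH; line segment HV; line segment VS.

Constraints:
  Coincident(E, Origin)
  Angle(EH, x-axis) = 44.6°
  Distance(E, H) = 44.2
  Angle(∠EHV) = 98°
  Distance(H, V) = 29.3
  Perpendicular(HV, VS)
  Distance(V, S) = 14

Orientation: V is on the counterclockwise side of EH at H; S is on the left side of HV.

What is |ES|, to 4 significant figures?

46.29

E is at the origin; EH runs at 44.6° with length 44.2, so H = 44.2·(cos 44.6°, sin 44.6°) = (31.47, 31.04). ∠EHV = 98.0°, so HV runs at 44.6° + (180° − 98.0°) = 126.6° from the x-axis; with |HV| = 29.3, V = H + 29.3·(cos 126.6°, sin 126.6°) = (14.00, 54.56). HV is perpendicular to VS; with |VS| = 14.0 on the left of HV, S = V + 14.0·(-0.8028, -0.5962) = (2.763, 46.21). Then |ES| = |S − E| = 46.29.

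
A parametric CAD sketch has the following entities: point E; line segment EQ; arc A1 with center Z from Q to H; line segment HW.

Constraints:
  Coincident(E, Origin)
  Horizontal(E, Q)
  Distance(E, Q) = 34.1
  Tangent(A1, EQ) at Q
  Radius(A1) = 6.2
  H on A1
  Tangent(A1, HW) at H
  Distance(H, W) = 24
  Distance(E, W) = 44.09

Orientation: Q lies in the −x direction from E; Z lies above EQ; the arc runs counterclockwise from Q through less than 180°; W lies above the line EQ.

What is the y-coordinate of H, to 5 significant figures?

7.1121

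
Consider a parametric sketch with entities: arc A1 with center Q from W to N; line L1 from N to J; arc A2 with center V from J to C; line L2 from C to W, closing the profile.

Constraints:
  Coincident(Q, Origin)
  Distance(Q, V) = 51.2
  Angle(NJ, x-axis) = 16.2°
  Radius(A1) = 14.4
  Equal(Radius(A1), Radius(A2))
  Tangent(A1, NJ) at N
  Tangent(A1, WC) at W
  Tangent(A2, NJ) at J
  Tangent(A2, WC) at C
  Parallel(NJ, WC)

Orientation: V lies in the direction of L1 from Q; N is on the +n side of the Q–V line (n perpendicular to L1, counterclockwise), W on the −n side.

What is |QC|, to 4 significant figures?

53.19

The slot axis is L1's direction at 16.2°, so u = (cos 16.2°, sin 16.2°) = (0.9603, 0.2790) and n = (−sin 16.2°, cos 16.2°) = (-0.2790, 0.9603). Q is at the origin and V lies 51.2 along u from Q, so V = 51.2·u = (49.17, 14.28). Tangency of A1 to both parallel lines with radius 14.4 puts N and W at Q ± 14.4·n: N = (-4.017, 13.83), W = (4.017, -13.83). Equal radii place J and C the same way about V: J = V + 14.4·n = (45.15, 28.11), C = V − 14.4·n = (53.18, 0.4561). Then |QC| = |C − Q| = 53.19.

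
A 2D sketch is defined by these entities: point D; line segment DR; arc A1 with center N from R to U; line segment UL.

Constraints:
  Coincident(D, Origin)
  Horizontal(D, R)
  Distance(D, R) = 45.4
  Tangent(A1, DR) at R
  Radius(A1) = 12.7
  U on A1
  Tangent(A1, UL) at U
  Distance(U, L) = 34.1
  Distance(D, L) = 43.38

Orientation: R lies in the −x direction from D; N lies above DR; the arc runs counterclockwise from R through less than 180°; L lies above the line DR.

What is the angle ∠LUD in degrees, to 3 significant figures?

78.3°

Checks: |NU| = 12.70 ✓; ∠(NU, UL) = 90.00° ✓; |UL| = 34.10 ✓; |DL| = 43.38 ✓.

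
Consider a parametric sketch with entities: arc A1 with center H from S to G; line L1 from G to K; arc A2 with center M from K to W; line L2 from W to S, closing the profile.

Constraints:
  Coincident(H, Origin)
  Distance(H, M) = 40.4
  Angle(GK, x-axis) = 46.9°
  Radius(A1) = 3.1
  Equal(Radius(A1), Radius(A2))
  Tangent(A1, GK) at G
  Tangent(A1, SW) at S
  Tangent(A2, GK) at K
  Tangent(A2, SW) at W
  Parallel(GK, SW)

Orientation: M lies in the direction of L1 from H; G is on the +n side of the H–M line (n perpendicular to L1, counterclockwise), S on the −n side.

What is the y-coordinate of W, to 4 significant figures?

27.38

Tangency of A1 to both parallel lines with radius 3.1 puts G and S at H ± 3.1·n: G = (-2.264, 2.118), S = (2.264, -2.118). Equal radii place K and W the same way about M: K = M + 3.1·n = (25.34, 31.62), W = M − 3.1·n = (29.87, 27.38). So W.y = 27.38.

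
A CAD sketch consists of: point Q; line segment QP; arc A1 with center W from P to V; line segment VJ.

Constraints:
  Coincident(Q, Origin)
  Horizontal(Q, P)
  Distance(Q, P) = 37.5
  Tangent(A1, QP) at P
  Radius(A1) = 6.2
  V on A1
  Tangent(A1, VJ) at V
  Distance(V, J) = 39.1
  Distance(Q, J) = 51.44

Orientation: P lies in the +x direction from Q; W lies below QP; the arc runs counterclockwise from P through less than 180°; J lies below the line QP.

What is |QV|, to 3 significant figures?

31.8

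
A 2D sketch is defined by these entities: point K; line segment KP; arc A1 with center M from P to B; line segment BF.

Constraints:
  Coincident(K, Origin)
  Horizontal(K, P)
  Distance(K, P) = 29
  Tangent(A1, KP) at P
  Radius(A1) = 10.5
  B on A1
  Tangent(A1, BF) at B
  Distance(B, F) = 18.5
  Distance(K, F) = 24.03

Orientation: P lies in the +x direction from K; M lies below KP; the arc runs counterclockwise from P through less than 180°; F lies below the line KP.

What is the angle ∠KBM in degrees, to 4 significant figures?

165.7°

K is at the origin; K and P share the same y with |KP| = 29.0 and P on the +x side, so P = (29.00, 0.000). Tangency of A1 to KP means the radius MP is perpendicular to KP, so M = P + (0, -10.5) = (29.00, -10.50). Since MB ⟂ BF (tangency), |MF| = √(10.5² + 18.5²) = 21.27 regardless of where B sits on A1. So F lies on both circle(K, 24.03) and circle(M, 21.27); the below-KP intersection is F = (10.78, -21.48). B is the foot of the tangent from F: B = (19.85, -5.352).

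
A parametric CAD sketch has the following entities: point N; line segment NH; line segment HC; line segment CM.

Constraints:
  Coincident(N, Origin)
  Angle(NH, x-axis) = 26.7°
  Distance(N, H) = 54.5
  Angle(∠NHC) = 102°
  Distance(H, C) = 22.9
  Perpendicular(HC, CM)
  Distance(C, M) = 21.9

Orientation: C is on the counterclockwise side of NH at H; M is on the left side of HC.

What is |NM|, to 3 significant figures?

46.5

N is at the origin; NH runs at 26.7° with length 54.5, so H = 54.5·(cos 26.7°, sin 26.7°) = (48.7, 24.5). ∠NHC = 102.0°, so HC runs at 26.7° + (180° − 102.0°) = 105° from the x-axis; with |HC| = 22.9, C = H + 22.9·(cos 105°, sin 105°) = (42.9, 46.6). HC ⟂ CM; with |CM| = 21.9 on the left of HC, M = C + 21.9·(-0.967, -0.254) = (21.7, 41.1). Then |NM| = |M − N| = 46.5.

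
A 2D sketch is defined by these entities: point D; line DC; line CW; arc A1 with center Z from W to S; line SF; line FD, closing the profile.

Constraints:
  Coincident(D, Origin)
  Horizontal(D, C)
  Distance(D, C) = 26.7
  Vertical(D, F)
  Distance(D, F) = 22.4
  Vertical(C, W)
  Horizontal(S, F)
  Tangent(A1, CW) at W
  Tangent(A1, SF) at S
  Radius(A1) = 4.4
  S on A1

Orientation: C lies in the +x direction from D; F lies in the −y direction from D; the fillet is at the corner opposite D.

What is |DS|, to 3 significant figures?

31.6

D is at the origin; DC is horizontal with |DC| = 26.7 and C on the +x side, so C = (26.7, 0.00). DF is vertical with |DF| = 22.4 and F on the −y side, so F = (0.00, -22.4). The virtual corner opposite D is at (26.7, -22.4). Tangency of A1 to CW means the radius ZW is perpendicular to CW and since A1 is tangent to SF there, ZS ⟂ SF, with radius 4.4, so the center Z sits 4.4 in from both sides at Z = (22.3, -18.0). That places the tangent points at W = (26.7, -18.0) on CW and S = (22.3, -22.4) on SF. Then |DS| = |S − D| = 31.6.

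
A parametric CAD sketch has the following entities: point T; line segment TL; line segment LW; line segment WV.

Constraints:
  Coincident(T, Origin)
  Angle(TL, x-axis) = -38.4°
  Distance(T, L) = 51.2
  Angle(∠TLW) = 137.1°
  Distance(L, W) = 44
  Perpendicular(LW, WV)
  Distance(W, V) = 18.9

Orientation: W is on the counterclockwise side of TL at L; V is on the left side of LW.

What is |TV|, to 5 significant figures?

83.053

T is at the origin; TL runs at -38.4° with length 51.2, so L = 51.2·(cos -38.4°, sin -38.4°) = (40.125, -31.803). ∠TLW = 137.1°, so LW runs at -38.4° + (180° − 137.1°) = 4.5000° from the x-axis; with |LW| = 44.0, W = L + 44.0·(cos 4.5000°, sin 4.5000°) = (83.989, -28.351). LW ⟂ WV; with |WV| = 18.9 on the left of LW, V = W + 18.9·(-0.078459, 0.99692) = (82.507, -9.5088). Then |TV| = |V − T| = 83.053.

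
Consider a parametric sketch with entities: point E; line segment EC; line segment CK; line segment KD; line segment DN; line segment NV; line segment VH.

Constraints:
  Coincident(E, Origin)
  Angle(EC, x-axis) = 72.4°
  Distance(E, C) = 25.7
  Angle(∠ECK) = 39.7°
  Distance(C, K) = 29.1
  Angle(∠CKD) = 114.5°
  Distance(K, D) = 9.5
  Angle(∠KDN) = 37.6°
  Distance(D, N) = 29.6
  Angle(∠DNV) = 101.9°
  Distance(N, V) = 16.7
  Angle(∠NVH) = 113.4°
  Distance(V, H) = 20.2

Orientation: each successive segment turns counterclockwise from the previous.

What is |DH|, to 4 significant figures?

32.54

E is at the origin; EC runs at 72.4° with length 25.7, so C = (7.771, 24.50). ∠ECK = 39.7° gives CK at -147.3° from the x-axis; with |CK| = 29.1, K = (-16.72, 8.776). ∠CKD = 114.5° gives KD at -81.80° from the x-axis; with |KD| = 9.5, D = (-15.36, -0.6269). ∠KDN = 37.6° gives DN at 60.60° from the x-axis; with |DN| = 29.6, N = (-0.8313, 25.16). ∠DNV = 101.9° gives NV at 138.7° from the x-axis; with |NV| = 16.7, V = (-13.38, 36.18). ∠NVH = 113.4° gives VH at -154.7° from the x-axis; with |VH| = 20.2, H = (-31.64, 27.55). Then |DH| = |H − D| = 32.54.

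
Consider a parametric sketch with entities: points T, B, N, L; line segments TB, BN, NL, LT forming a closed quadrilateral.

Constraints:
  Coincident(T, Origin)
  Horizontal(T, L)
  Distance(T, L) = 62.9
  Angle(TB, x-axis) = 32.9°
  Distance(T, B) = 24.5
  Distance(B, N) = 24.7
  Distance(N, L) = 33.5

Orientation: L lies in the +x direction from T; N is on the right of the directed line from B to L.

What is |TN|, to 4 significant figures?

32.05

Checks: |BN| = 24.70 ✓; |NL| = 33.50 ✓.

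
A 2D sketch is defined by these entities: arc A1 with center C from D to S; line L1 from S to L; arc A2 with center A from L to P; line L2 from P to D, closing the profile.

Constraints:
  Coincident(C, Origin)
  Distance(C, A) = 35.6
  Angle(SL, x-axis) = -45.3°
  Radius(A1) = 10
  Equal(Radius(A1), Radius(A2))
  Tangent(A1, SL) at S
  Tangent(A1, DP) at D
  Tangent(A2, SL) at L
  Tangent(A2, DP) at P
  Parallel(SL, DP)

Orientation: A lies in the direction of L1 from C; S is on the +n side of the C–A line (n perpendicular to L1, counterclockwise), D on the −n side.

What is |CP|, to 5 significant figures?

36.978

The slot axis is L1's direction at -45.3°, so u = (cos -45.3°, sin -45.3°) = (0.70339, -0.71080) and n = (−sin -45.3°, cos -45.3°) = (0.71080, 0.70339). C is at the origin and A lies 35.6 along u from C, so A = 35.6·u = (25.041, -25.304). Tangency of A1 to both parallel lines with radius 10.0 puts S and D at C ± 10.0·n: S = (7.1080, 7.0339), D = (-7.1080, -7.0339). Equal radii place L and P the same way about A: L = A + 10.0·n = (32.149, -18.271), P = A − 10.0·n = (17.933, -32.338). Then |CP| = |P − C| = 36.978.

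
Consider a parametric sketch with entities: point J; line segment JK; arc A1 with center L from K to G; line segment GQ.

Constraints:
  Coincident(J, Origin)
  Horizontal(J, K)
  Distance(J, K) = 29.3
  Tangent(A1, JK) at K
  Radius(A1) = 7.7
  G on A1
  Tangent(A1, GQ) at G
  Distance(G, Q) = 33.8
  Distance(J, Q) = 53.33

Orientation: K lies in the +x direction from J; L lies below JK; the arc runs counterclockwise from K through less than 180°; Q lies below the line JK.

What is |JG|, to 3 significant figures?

24.2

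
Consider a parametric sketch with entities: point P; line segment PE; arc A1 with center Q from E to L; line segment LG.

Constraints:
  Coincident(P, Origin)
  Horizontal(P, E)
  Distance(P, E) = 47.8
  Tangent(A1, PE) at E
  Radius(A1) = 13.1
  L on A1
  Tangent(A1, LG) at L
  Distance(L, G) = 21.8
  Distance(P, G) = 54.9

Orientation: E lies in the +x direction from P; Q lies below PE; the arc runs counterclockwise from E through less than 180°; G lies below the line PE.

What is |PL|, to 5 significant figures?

38.627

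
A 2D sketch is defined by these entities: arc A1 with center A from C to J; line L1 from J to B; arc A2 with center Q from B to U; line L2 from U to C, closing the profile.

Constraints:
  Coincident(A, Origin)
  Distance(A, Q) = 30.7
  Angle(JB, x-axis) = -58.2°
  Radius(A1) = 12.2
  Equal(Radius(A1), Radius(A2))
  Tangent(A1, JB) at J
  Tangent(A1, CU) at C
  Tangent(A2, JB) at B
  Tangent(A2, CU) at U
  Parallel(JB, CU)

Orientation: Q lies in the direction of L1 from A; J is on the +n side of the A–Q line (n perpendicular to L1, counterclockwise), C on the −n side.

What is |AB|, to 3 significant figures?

33.0

The slot axis is L1's direction at -58.2°, so u = (cos -58.2°, sin -58.2°) = (0.527, -0.850) and n = (−sin -58.2°, cos -58.2°) = (0.850, 0.527). A is at the origin and Q lies 30.7 along u from A, so Q = 30.7·u = (16.2, -26.1). Tangency of A1 to both parallel lines with radius 12.2 puts J and C at A ± 12.2·n: J = (10.4, 6.43), C = (-10.4, -6.43). Equal radii place B and U the same way about Q: B = Q + 12.2·n = (26.5, -19.7), U = Q − 12.2·n = (5.81, -32.5). Then |AB| = |B − A| = 33.0.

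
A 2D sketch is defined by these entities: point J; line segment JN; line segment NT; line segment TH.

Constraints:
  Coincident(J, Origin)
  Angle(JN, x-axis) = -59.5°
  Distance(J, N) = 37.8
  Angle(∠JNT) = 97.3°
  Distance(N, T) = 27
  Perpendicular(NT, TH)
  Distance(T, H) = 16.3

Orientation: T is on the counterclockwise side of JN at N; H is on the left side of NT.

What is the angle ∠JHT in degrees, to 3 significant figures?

124°

J is at the origin; JN runs at -59.5° with length 37.8, so N = 37.8·(cos -59.5°, sin -59.5°) = (19.2, -32.6). ∠JNT = 97.3°, so NT runs at -59.5° + (180° − 97.3°) = 23.2° from the x-axis; with |NT| = 27.0, T = N + 27.0·(cos 23.2°, sin 23.2°) = (44.0, -21.9). NT ⟂ TH; with |TH| = 16.3 on the left of NT, H = T + 16.3·(-0.394, 0.919) = (37.6, -6.95). Then cos ∠JHT = HJ·HT / (|HJ||HT|), giving 124°.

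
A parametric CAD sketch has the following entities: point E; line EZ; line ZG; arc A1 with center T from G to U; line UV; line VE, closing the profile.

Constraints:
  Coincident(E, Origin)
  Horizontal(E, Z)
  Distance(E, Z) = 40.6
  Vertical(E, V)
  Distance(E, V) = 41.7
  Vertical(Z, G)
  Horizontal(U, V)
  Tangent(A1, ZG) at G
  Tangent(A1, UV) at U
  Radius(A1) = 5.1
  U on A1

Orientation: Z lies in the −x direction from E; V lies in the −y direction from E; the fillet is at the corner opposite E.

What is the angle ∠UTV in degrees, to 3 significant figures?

81.8°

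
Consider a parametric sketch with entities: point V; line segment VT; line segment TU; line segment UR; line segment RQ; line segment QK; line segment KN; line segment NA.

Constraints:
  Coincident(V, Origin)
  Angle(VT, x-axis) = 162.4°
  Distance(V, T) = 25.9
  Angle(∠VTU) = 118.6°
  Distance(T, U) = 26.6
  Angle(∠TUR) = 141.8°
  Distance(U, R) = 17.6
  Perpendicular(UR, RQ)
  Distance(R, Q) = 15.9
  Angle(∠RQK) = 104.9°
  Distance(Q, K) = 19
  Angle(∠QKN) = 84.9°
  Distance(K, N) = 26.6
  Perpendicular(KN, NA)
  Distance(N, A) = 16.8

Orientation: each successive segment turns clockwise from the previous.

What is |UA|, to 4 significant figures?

13.99

∠QKN = 84.9° gives KN at 162.6° from the x-axis; with |KN| = 26.6, N = (-37.01, 31.72). The perpendicularity gives NA at right angles to KN, so NA runs at 72.60°; with |NA| = 16.8, A = (-31.98, 47.75). Then |UA| = |A − U| = 13.99.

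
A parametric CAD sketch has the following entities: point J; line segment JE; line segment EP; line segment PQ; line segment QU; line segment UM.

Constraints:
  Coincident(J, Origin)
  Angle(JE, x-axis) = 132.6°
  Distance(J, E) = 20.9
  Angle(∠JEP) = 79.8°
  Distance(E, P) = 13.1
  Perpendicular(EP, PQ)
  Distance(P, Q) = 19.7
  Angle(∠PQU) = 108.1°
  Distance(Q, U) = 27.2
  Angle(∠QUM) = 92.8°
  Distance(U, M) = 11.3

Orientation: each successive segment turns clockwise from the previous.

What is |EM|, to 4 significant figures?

24.32

∠PQU = 108.1° gives QU at -129.5° from the x-axis; with |QU| = 27.2, U = (-9.832, -15.22). ∠QUM = 92.8° gives UM at 143.3° from the x-axis; with |UM| = 11.3, M = (-18.89, -8.465). Then |EM| = |M − E| = 24.32.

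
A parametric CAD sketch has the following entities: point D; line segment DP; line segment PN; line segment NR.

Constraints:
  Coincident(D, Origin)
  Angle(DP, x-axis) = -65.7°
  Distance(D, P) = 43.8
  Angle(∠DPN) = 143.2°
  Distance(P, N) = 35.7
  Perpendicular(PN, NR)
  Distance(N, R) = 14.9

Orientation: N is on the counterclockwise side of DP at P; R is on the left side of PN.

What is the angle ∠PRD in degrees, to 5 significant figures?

31.755°

D is at the origin; DP runs at -65.7° with length 43.8, so P = 43.8·(cos -65.7°, sin -65.7°) = (18.024, -39.919). ∠DPN = 143.2°, so PN runs at -65.7° + (180° − 143.2°) = -28.900° from the x-axis; with |PN| = 35.7, N = P + 35.7·(cos -28.900°, sin -28.900°) = (49.278, -57.173). PN ⟂ NR; with |NR| = 14.9 on the left of PN, R = N + 14.9·(0.48328, 0.87546) = (56.479, -44.128). Then cos ∠PRD = RP·RD / (|RP||RD|), giving 31.755°.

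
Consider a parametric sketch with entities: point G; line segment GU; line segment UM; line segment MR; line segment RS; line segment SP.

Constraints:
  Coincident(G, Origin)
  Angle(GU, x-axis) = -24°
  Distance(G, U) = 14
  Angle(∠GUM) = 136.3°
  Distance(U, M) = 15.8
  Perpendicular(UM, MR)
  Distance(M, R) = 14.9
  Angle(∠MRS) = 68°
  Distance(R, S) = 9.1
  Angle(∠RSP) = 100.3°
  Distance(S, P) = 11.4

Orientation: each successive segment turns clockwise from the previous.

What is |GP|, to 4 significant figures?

21.89

G is at the origin; GU runs at -24.0° with length 14.0, so U = (12.79, -5.694). ∠GUM = 136.3° gives UM at -67.70° from the x-axis; with |UM| = 15.8, M = (18.79, -20.31). UM ⟂ MR, so MR runs at -157.7°; with |MR| = 14.9, R = (4.999, -25.97). ∠MRS = 68.0° gives RS at 90.30° from the x-axis; with |RS| = 9.1, S = (4.952, -16.87). ∠RSP = 100.3° gives SP at 10.60° from the x-axis; with |SP| = 11.4, P = (16.16, -14.77). Then |GP| = |P − G| = 21.89.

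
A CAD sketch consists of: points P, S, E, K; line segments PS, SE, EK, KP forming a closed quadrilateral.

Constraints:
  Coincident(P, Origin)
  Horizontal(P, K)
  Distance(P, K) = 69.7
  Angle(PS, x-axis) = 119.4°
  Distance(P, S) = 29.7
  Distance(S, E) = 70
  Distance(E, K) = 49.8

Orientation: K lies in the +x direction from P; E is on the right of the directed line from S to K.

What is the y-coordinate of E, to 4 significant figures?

-28.83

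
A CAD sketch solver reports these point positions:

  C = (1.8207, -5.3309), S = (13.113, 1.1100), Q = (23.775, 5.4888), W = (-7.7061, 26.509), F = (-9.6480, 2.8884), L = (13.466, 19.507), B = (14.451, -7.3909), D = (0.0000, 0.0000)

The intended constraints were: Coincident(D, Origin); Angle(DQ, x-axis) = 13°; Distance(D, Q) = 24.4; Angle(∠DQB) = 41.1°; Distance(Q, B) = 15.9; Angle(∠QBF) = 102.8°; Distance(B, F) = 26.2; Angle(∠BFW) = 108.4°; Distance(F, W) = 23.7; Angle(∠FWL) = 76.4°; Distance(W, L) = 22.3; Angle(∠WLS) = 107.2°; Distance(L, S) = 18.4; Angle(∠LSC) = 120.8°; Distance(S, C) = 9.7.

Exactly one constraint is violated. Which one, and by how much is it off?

Distance(S, C) = 9.7 — off by 3.30.

D = (0.00, 0.00) ✓; DQ at 13.00° ✓; |DQ| = 24.40 ✓; ∠DQB = 41.10° ✓; |QB| = 15.90 ✓; ∠QBF = 102.8° ✓; |BF| = 26.20 ✓; ∠BFW = 108.4° ✓; |FW| = 23.70 ✓; ∠FWL = 76.40° ✓; |WL| = 22.30 ✓; ∠WLS = 107.2° ✓; |LS| = 18.40 ✓; ∠LSC = 120.8° ✓; |SC| = 13.00 ✗.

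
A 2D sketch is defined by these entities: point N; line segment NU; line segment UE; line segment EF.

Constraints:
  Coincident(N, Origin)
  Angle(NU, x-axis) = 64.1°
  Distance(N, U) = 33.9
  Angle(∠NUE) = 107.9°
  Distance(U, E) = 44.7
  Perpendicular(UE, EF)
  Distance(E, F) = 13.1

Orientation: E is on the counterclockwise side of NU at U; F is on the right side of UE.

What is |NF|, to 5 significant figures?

71.383

∠NUE = 107.9°, so UE runs at 64.1° + (180° − 107.9°) = 136.20° from the x-axis; with |UE| = 44.7, E = U + 44.7·(cos 136.20°, sin 136.20°) = (-17.455, 61.434). UE is perpendicular to EF; with |EF| = 13.1 on the right of UE, F = E + 13.1·(0.69214, 0.72176) = (-8.3880, 70.889). Then |NF| = |F − N| = 71.383.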